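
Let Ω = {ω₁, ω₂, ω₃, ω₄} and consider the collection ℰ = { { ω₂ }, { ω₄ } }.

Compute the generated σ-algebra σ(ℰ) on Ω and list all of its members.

Take S₀ = ℰ ∪ {∅, Ω} = { {}, { ω₂ }, { ω₄ }, Ω }.
Round 1 adds 3:
  { ω₂, ω₄ }  = { ω₂ } ∪ { ω₄ }
  { ω₁, ω₂, ω₃ }  = complement { ω₄ }
  { ω₁, ω₃, ω₄ }  = complement { ω₂ }
  [7 total]
Round 2: +1 →
  { ω₁, ω₃ }  = complement { ω₂, ω₄ }
  [8 total]
Round 3: already closed under ᶜ and ∪.

Hence σ(ℰ) has 8 members: { {}, { ω₂ }, { ω₄ }, { ω₁, ω₃ }, { ω₂, ω₄ }, { ω₁, ω₂, ω₃ }, { ω₁, ω₃, ω₄ }, Ω }.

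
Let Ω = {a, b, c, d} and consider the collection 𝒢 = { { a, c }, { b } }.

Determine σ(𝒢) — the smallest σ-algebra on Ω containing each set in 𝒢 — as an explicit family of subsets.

Take S₀ = 𝒢 ∪ {∅, Ω} = { ∅, { b }, { a, c }, Ω }.
Step 1: +3 →
  { b, d }  = ᶜ of { a, c }
  { a, b, c }  = { a, c } ∪ { b }
  { a, c, d }  = ᶜ of { b }
  — 7 sets.
Step 2: 1 new —
  { d }  = ᶜ of { a, b, c }
  — 8 sets.
Step 3: closed — nothing new.

|σ(𝒢)| = 8.  σ(𝒢) = { ∅, { b }, { d }, { a, c }, { b, d }, { a, b, c }, { a, c, d }, Ω }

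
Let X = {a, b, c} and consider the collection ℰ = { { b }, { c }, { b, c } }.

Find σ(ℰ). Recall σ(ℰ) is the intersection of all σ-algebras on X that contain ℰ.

|σ(ℰ)| = 8.  σ(ℰ) = { ∅, { a }, { b }, { c }, { a, b }, { a, c }, { b, c }, X }

Check:
Seed the family with ℰ together with ∅ and X: { ∅, { b }, { c }, { b, c }, X }.
Step 1 adds 3:
  { a }  = { b, c }ᶜ
  { a, b }  = { c }ᶜ
  { a, c }  = { b }ᶜ
  [8 total]
Step 2 adds nothing — fixpoint reached.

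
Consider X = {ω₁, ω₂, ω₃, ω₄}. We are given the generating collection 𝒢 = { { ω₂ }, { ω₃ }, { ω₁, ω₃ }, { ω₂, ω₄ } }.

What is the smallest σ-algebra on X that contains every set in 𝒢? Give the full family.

Seed the family with 𝒢 together with ∅ and X: { {  }, { ω₂ }, { ω₃ }, { ω₁, ω₃ }, { ω₂, ω₄ }, X }.
Iteration 1 (5 new):
  { ω₂, ω₃ }  = { ω₃ } ∪ { ω₂ }
  { ω₁, ω₂, ω₃ }  = { ω₁, ω₃ } ∪ { ω₂ }
  { ω₁, ω₂, ω₄ }  = ᶜ of { ω₃ }
  { ω₁, ω₃, ω₄ }  = ᶜ of { ω₂ }
  { ω₂, ω₃, ω₄ }  = { ω₃ } ∪ { ω₂, ω₄ }
  — 11 sets.
Iteration 2 adds 3:
  { ω₁ }  = ᶜ of { ω₂, ω₃, ω₄ }
  { ω₄ }  = ᶜ of { ω₁, ω₂, ω₃ }
  { ω₁, ω₄ }  = ᶜ of { ω₂, ω₃ }
  — 14 sets.
Iteration 3 adds 2:
  { ω₁, ω₂ }  = { ω₂ } ∪ { ω₁ }
  { ω₃, ω₄ }  = { ω₃ } ∪ { ω₄ }
  — 16 sets.
Iteration 4: no new sets; the family is a σ-algebra.

σ(𝒢) = { {  }, { ω₁ }, { ω₂ }, { ω₃ }, { ω₄ }, { ω₁, ω₂ }, { ω₁, ω₃ }, { ω₁, ω₄ }, { ω₂, ω₃ }, { ω₂, ω₄ }, { ω₃, ω₄ }, { ω₁, ω₂, ω₃ }, { ω₁, ω₂, ω₄ }, { ω₁, ω₃, ω₄ }, { ω₂, ω₃, ω₄ }, X }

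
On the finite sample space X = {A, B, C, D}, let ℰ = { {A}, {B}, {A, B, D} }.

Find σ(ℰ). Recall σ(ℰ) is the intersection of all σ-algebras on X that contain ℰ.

Take S₀ = ℰ ∪ {∅, X} = { {}, {A}, {B}, {A, B, D}, X }.
Round 1 (4 new):
  {C}  = complement {A, B, D}
  {A, B}  = {B} ∪ {A}
  {A, C, D}  = complement {B}
  {B, C, D}  = complement {A}
  (now 9)
Round 2 (4 new):
  {A, C}  = {C} ∪ {A}
  {B, C}  = {B} ∪ {C}
  {C, D}  = complement {A, B}
  {A, B, C}  = {A, B} ∪ {C}
  (now 13)
Round 3 (3 new):
  {D}  = complement {A, B, C}
  {A, D}  = complement {B, C}
  {B, D}  = complement {A, C}
  (now 16)
Round 4: closed — nothing new.

|σ(ℰ)| = 16.  σ(ℰ) = { {}, {A}, {B}, {C}, {D}, {A, B}, {A, C}, {A, D}, {B, C}, {B, D}, {C, D}, {A, B, C}, {A, B, D}, {A, C, D}, {B, C, D}, X }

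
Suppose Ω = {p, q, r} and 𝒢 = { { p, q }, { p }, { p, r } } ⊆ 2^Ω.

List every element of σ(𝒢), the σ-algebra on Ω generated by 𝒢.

Seed the family with 𝒢 together with ∅ and Ω: { ∅, { p }, { p, q }, { p, r }, Ω }.
Round 1: +3 →
  { q }  = Ω∖{ p, r }
  { r }  = Ω∖{ p, q }
  { q, r }  = Ω∖{ p }
  |family| = 8
Round 2: closed — nothing new.

Hence σ(𝒢) has 8 members: { ∅, { p }, { q }, { r }, { p, q }, { p, r }, { q, r }, Ω }.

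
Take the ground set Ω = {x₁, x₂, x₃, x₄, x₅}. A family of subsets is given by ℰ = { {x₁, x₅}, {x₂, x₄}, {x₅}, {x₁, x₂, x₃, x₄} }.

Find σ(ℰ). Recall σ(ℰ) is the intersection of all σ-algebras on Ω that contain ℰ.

Take S₀ = ℰ ∪ {∅, Ω} = { {}, {x₅}, {x₁, x₅}, {x₂, x₄}, {x₁, x₂, x₃, x₄}, Ω }.
Iteration 1 adds 4:
  {x₁, x₃, x₅}  = complement {x₂, x₄}
  {x₂, x₃, x₄}  = complement {x₁, x₅}
  {x₂, x₄, x₅}  = {x₂, x₄} ∪ {x₅}
  {x₁, x₂, x₄, x₅}  = {x₁, x₅} ∪ {x₂, x₄}
  [10 total]
Iteration 2 (3 new):
  {x₃}  = complement {x₁, x₂, x₄, x₅}
  {x₁, x₃}  = complement {x₂, x₄, x₅}
  {x₂, x₃, x₄, x₅}  = {x₅} ∪ {x₂, x₃, x₄}
  [13 total]
Iteration 3 (2 new):
  {x₁}  = complement {x₂, x₃, x₄, x₅}
  {x₃, x₅}  = {x₃} ∪ {x₅}
  [15 total]
Iteration 4: +1 →
  {x₁, x₂, x₄}  = complement {x₃, x₅}
  [16 total]
Iteration 5 adds nothing — fixpoint reached.

Therefore σ(ℰ) = { {}, {x₁}, {x₃}, {x₅}, {x₁, x₃}, {x₁, x₅}, {x₂, x₄}, {x₃, x₅}, {x₁, x₂, x₄}, {x₁, x₃, x₅}, {x₂, x₃, x₄}, {x₂, x₄, x₅}, {x₁, x₂, x₃, x₄}, {x₁, x₂, x₄, x₅}, {x₂, x₃, x₄, x₅}, Ω } (|σ(ℰ)| = 16).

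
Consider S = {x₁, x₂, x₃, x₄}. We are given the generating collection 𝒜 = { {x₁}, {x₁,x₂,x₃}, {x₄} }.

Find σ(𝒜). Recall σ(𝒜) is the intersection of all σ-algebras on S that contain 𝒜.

Answer: σ(𝒜) = { ∅, {x₁}, {x₄}, {x₁,x₄}, {x₂,x₃}, {x₁,x₂,x₃}, {x₂,x₃,x₄}, S }

Check:
Start: 𝒜 ∪ {∅, S} = { ∅, {x₁}, {x₄}, {x₁,x₂,x₃}, S }.
Step 1. New:
  {x₁,x₄}  = {x₄} ∪ {x₁}
  {x₂,x₃,x₄}  = complement {x₁}
Step 2 (1 new):
  {x₂,x₃}  = complement {x₁,x₄}
Step 3: closed — nothing new.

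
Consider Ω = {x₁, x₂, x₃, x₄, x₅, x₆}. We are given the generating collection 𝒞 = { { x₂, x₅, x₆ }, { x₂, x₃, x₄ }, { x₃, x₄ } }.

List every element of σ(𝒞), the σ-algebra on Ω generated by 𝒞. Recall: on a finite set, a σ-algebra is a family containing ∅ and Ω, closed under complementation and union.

Begin from { {}, { x₃, x₄ }, { x₂, x₃, x₄ }, { x₂, x₅, x₆ }, Ω } (that is, 𝒞 plus ∅ and Ω).
Step 1: +4 →
  { x₁, x₃, x₄ }  = { x₂, x₅, x₆ }ᶜ
  { x₁, x₅, x₆ }  = { x₂, x₃, x₄ }ᶜ
  { x₁, x₂, x₅, x₆ }  = { x₃, x₄ }ᶜ
  { x₂, x₃, x₄, x₅, x₆ }  = { x₃, x₄ } ∪ { x₂, x₅, x₆ }
  |family| = 9
Step 2: 3 new —
  { x₁ }  = { x₂, x₃, x₄, x₅, x₆ }ᶜ
  { x₁, x₂, x₃, x₄ }  = { x₂, x₃, x₄ } ∪ { x₁, x₃, x₄ }
  { x₁, x₃, x₄, x₅, x₆ }  = { x₃, x₄ } ∪ { x₁, x₅, x₆ }
  |family| = 12
Step 3 (2 new):
  { x₂ }  = { x₁, x₃, x₄, x₅, x₆ }ᶜ
  { x₅, x₆ }  = { x₁, x₂, x₃, x₄ }ᶜ
  |family| = 14
Step 4: 2 new —
  { x₁, x₂ }  = { x₂ } ∪ { x₁ }
  { x₃, x₄, x₅, x₆ }  = { x₃, x₄ } ∪ { x₅, x₆ }
  |family| = 16
Step 5: no new sets; the family is a σ-algebra.

σ(𝒞) = { {}, { x₁ }, { x₂ }, { x₁, x₂ }, { x₃, x₄ }, { x₅, x₆ }, { x₁, x₃, x₄ }, { x₁, x₅, x₆ }, { x₂, x₃, x₄ }, { x₂, x₅, x₆ }, { x₁, x₂, x₃, x₄ }, { x₁, x₂, x₅, x₆ }, { x₃, x₄, x₅, x₆ }, { x₁, x₃, x₄, x₅, x₆ }, { x₂, x₃, x₄, x₅, x₆ }, Ω }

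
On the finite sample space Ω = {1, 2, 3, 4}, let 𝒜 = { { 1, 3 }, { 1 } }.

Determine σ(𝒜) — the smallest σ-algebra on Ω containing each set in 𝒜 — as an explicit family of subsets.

Answer: σ(𝒜) = { ∅, { 1 }, { 3 }, { 1, 3 }, { 2, 4 }, { 1, 2, 4 }, { 2, 3, 4 }, Ω }

Derivation:
Take S₀ = 𝒜 ∪ {∅, Ω} = { ∅, { 1 }, { 1, 3 }, Ω }.
Iteration 1: +2 →
  { 2, 4 }  = ᶜ of { 1, 3 }
  { 2, 3, 4 }  = ᶜ of { 1 }
  — 6 sets.
Iteration 2: 1 new —
  { 1, 2, 4 }  = { 2, 4 } ∪ { 1 }
  — 7 sets.
Iteration 3 (1 new):
  { 3 }  = ᶜ of { 1, 2, 4 }
  — 8 sets.
After Iteration 4 the family is unchanged; done.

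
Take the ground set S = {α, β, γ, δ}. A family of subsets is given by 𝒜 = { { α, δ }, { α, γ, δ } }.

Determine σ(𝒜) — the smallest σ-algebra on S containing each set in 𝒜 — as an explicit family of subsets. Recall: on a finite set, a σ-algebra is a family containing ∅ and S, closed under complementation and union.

Seed the family with 𝒜 together with ∅ and S: { {}, { α, δ }, { α, γ, δ }, S }.
Round 1. New:
  { β }  = ᶜ of { α, γ, δ }
  { β, γ }  = ᶜ of { α, δ }
  — 6 sets.
Round 2 (1 new):
  { α, β, δ }  = { α, δ } ∪ { β }
  — 7 sets.
Round 3 adds 1:
  { γ }  = ᶜ of { α, β, δ }
  — 8 sets.
Round 4: already closed under ᶜ and ∪.

|σ(𝒜)| = 8.  σ(𝒜) = { {}, { β }, { γ }, { α, δ }, { β, γ }, { α, β, δ }, { α, γ, δ }, S }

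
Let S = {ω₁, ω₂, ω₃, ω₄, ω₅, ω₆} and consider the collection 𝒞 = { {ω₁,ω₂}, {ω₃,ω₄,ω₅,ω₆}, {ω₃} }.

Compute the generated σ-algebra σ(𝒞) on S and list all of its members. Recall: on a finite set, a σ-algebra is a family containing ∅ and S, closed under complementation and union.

Answer: σ(𝒞) = { {}, {ω₃}, {ω₁,ω₂}, {ω₁,ω₂,ω₃}, {ω₄,ω₅,ω₆}, {ω₃,ω₄,ω₅,ω₆}, {ω₁,ω₂,ω₄,ω₅,ω₆}, S }

Working:
Start: 𝒞 ∪ {∅, S} = { {}, {ω₃}, {ω₁,ω₂}, {ω₃,ω₄,ω₅,ω₆}, S }.
Pass 1. New:
  {ω₁,ω₂,ω₃}  = {ω₃} ∪ {ω₁,ω₂}
  {ω₁,ω₂,ω₄,ω₅,ω₆}  = ᶜ of {ω₃}
  [7 total]
Pass 2: +1 →
  {ω₄,ω₅,ω₆}  = ᶜ of {ω₁,ω₂,ω₃}
  [8 total]
After Pass 3 the family is unchanged; done.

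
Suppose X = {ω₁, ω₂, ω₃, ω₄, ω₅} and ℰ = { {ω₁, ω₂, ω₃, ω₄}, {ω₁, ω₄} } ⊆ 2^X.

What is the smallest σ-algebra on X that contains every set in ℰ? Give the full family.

Begin from { {}, {ω₁, ω₄}, {ω₁, ω₂, ω₃, ω₄}, X } (that is, ℰ plus ∅ and X).
Pass 1: 2 new —
  {ω₅}  = X∖{ω₁, ω₂, ω₃, ω₄}
  {ω₂, ω₃, ω₅}  = X∖{ω₁, ω₄}
  [6 total]
Pass 2 (1 new):
  {ω₁, ω₄, ω₅}  = {ω₁, ω₄} ∪ {ω₅}
  [7 total]
Pass 3. New:
  {ω₂, ω₃}  = X∖{ω₁, ω₄, ω₅}
  [8 total]
Pass 4: already closed under ᶜ and ∪.

Therefore σ(ℰ) = { {}, {ω₅}, {ω₁, ω₄}, {ω₂, ω₃}, {ω₁, ω₄, ω₅}, {ω₂, ω₃, ω₅}, {ω₁, ω₂, ω₃, ω₄}, X } (|σ(ℰ)| = 8).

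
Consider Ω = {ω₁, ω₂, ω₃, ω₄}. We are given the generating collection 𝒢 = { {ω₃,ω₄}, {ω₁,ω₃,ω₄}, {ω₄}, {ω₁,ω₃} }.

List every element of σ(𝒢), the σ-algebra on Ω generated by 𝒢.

Initial family (6 sets): { {}, {ω₄}, {ω₁,ω₃}, {ω₃,ω₄}, {ω₁,ω₃,ω₄}, Ω }.
Pass 1: 4 new —
  {ω₂}  = {ω₁,ω₃,ω₄}ᶜ
  {ω₁,ω₂}  = {ω₃,ω₄}ᶜ
  {ω₂,ω₄}  = {ω₁,ω₃}ᶜ
  {ω₁,ω₂,ω₃}  = {ω₄}ᶜ
  |family| = 10
Pass 2: 2 new —
  {ω₁,ω₂,ω₄}  = {ω₁,ω₂} ∪ {ω₄}
  {ω₂,ω₃,ω₄}  = {ω₃,ω₄} ∪ {ω₂}
  |family| = 12
Pass 3 adds 2:
  {ω₁}  = {ω₂,ω₃,ω₄}ᶜ
  {ω₃}  = {ω₁,ω₂,ω₄}ᶜ
  |family| = 14
Pass 4 adds 2:
  {ω₁,ω₄}  = {ω₄} ∪ {ω₁}
  {ω₂,ω₃}  = {ω₃} ∪ {ω₂}
  |family| = 16
Pass 5 adds nothing — fixpoint reached.

Hence σ(𝒢) has 16 members: { {}, {ω₁}, {ω₂}, {ω₃}, {ω₄}, {ω₁,ω₂}, {ω₁,ω₃}, {ω₁,ω₄}, {ω₂,ω₃}, {ω₂,ω₄}, {ω₃,ω₄}, {ω₁,ω₂,ω₃}, {ω₁,ω₂,ω₄}, {ω₁,ω₃,ω₄}, {ω₂,ω₃,ω₄}, Ω }.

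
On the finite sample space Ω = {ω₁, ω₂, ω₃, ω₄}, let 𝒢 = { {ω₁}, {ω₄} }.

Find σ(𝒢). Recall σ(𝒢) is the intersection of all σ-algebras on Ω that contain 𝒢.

Begin from { {}, {ω₁}, {ω₄}, Ω } (that is, 𝒢 plus ∅ and Ω).
Round 1: 3 new —
  {ω₁, ω₄}  = {ω₄} ∪ {ω₁}
  {ω₁, ω₂, ω₃}  = ᶜ of {ω₄}
  {ω₂, ω₃, ω₄}  = ᶜ of {ω₁}
  [7 total]
Round 2 (1 new):
  {ω₂, ω₃}  = ᶜ of {ω₁, ω₄}
  [8 total]
Round 3 adds nothing — fixpoint reached.

Hence σ(𝒢) has 8 members: { {}, {ω₁}, {ω₄}, {ω₁, ω₄}, {ω₂, ω₃}, {ω₁, ω₂, ω₃}, {ω₂, ω₃, ω₄}, Ω }.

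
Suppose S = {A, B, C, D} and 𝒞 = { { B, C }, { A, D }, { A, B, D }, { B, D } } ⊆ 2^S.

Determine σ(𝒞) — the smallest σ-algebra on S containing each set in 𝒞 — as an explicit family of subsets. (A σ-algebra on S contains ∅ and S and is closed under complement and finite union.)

Seed the family with 𝒞 together with ∅ and S: { ∅, { A, D }, { B, C }, { B, D }, { A, B, D }, S }.
Round 1. New:
  { C }  = complement { A, B, D }
  { A, C }  = complement { B, D }
  { B, C, D }  = { B, C } ∪ { B, D }
  [9 total]
Round 2: 3 new —
  { A }  = complement { B, C, D }
  { A, B, C }  = { B, C } ∪ { A, C }
  { A, C, D }  = { C } ∪ { A, D }
  [12 total]
Round 3. New:
  { B }  = complement { A, C, D }
  { D }  = complement { A, B, C }
  [14 total]
Round 4 adds 2:
  { A, B }  = { B } ∪ { A }
  { C, D }  = { C } ∪ { D }
  [16 total]
Round 5: closed — nothing new.

σ(𝒞) = { ∅, { A }, { B }, { C }, { D }, { A, B }, { A, C }, { A, D }, { B, C }, { B, D }, { C, D }, { A, B, C }, { A, B, D }, { A, C, D }, { B, C, D }, S }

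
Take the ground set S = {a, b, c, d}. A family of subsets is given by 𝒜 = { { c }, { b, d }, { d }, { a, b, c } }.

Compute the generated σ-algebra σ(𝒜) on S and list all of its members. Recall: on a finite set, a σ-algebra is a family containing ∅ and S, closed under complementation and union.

σ(𝒜) = { {  }, { a }, { b }, { c }, { d }, { a, b }, { a, c }, { a, d }, { b, c }, { b, d }, { c, d }, { a, b, c }, { a, b, d }, { a, c, d }, { b, c, d }, S }

Derivation:
Seed the family with 𝒜 together with ∅ and S: { {  }, { c }, { d }, { b, d }, { a, b, c }, S }.
Iteration 1 (4 new):
  { a, c }  = complement { b, d }
  { c, d }  = { c } ∪ { d }
  { a, b, d }  = complement { c }
  { b, c, d }  = { c } ∪ { b, d }
  |family| = 10
Iteration 2 adds 3:
  { a }  = complement { b, c, d }
  { a, b }  = complement { c, d }
  { a, c, d }  = { c, d } ∪ { a, c }
  |family| = 13
Iteration 3: 2 new —
  { b }  = complement { a, c, d }
  { a, d }  = { d } ∪ { a }
  |family| = 15
Iteration 4: +1 →
  { b, c }  = complement { a, d }
  |family| = 16
Iteration 5: no new sets; the family is a σ-algebra.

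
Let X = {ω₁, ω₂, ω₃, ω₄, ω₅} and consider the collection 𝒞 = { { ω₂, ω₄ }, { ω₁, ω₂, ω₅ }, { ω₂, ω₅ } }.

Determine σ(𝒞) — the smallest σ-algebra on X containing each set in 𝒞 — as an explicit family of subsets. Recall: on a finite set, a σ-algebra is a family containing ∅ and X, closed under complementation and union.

Start: 𝒞 ∪ {∅, X} = { {}, { ω₂, ω₄ }, { ω₂, ω₅ }, { ω₁, ω₂, ω₅ }, X }.
Pass 1: 5 new —
  { ω₃, ω₄ }  = complement { ω₁, ω₂, ω₅ }
  { ω₁, ω₃, ω₄ }  = complement { ω₂, ω₅ }
  { ω₁, ω₃, ω₅ }  = complement { ω₂, ω₄ }
  { ω₂, ω₄, ω₅ }  = { ω₂, ω₅ } ∪ { ω₂, ω₄ }
  { ω₁, ω₂, ω₄, ω₅ }  = { ω₁, ω₂, ω₅ } ∪ { ω₂, ω₄ }
  [10 total]
Pass 2: +7 →
  { ω₃ }  = complement { ω₁, ω₂, ω₄, ω₅ }
  { ω₁, ω₃ }  = complement { ω₂, ω₄, ω₅ }
  { ω₂, ω₃, ω₄ }  = { ω₃, ω₄ } ∪ { ω₂, ω₄ }
  { ω₁, ω₂, ω₃, ω₄ }  = { ω₁, ω₃, ω₄ } ∪ { ω₂, ω₄ }
  { ω₁, ω₂, ω₃, ω₅ }  = { ω₂, ω₅ } ∪ { ω₁, ω₃, ω₅ }
  { ω₁, ω₃, ω₄, ω₅ }  = { ω₃, ω₄ } ∪ { ω₁, ω₃, ω₅ }
  { ω₂, ω₃, ω₄, ω₅ }  = { ω₂, ω₅ } ∪ { ω₃, ω₄ }
  [17 total]
Pass 3: 6 new —
  { ω₁ }  = complement { ω₂, ω₃, ω₄, ω₅ }
  { ω₂ }  = complement { ω₁, ω₃, ω₄, ω₅ }
  { ω₄ }  = complement { ω₁, ω₂, ω₃, ω₅ }
  { ω₅ }  = complement { ω₁, ω₂, ω₃, ω₄ }
  { ω₁, ω₅ }  = complement { ω₂, ω₃, ω₄ }
  { ω₂, ω₃, ω₅ }  = { ω₃ } ∪ { ω₂, ω₅ }
  [23 total]
Pass 4 (9 new):
  { ω₁, ω₂ }  = { ω₂ } ∪ { ω₁ }
  { ω₁, ω₄ }  = complement { ω₂, ω₃, ω₅ }
  { ω₂, ω₃ }  = { ω₂ } ∪ { ω₃ }
  { ω₃, ω₅ }  = { ω₅ } ∪ { ω₃ }
  { ω₄, ω₅ }  = { ω₅ } ∪ { ω₄ }
  { ω₁, ω₂, ω₃ }  = { ω₂ } ∪ { ω₁, ω₃ }
  { ω₁, ω₂, ω₄ }  = { ω₂, ω₄ } ∪ { ω₁ }
  { ω₁, ω₄, ω₅ }  = { ω₁, ω₅ } ∪ { ω₄ }
  { ω₃, ω₄, ω₅ }  = { ω₃, ω₄ } ∪ { ω₅ }
  [32 total]
After Pass 5 the family is unchanged; done.

Therefore σ(𝒞) = { {}, { ω₁ }, { ω₂ }, { ω₃ }, { ω₄ }, { ω₅ }, { ω₁, ω₂ }, { ω₁, ω₃ }, { ω₁, ω₄ }, { ω₁, ω₅ }, { ω₂, ω₃ }, { ω₂, ω₄ }, { ω₂, ω₅ }, { ω₃, ω₄ }, { ω₃, ω₅ }, { ω₄, ω₅ }, { ω₁, ω₂, ω₃ }, { ω₁, ω₂, ω₄ }, { ω₁, ω₂, ω₅ }, { ω₁, ω₃, ω₄ }, { ω₁, ω₃, ω₅ }, { ω₁, ω₄, ω₅ }, { ω₂, ω₃, ω₄ }, { ω₂, ω₃, ω₅ }, { ω₂, ω₄, ω₅ }, { ω₃, ω₄, ω₅ }, { ω₁, ω₂, ω₃, ω₄ }, { ω₁, ω₂, ω₃, ω₅ }, { ω₁, ω₂, ω₄, ω₅ }, { ω₁, ω₃, ω₄, ω₅ }, { ω₂, ω₃, ω₄, ω₅ }, X } (|σ(𝒞)| = 32).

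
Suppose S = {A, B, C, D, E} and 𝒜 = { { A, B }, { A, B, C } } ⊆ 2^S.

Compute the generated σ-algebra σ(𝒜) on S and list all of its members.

Begin from { {}, { A, B }, { A, B, C }, S } (that is, 𝒜 plus ∅ and S).
Round 1 adds 2:
  { D, E }  = { A, B, C }ᶜ
  { C, D, E }  = { A, B }ᶜ
  — 6 sets.
Round 2: +1 →
  { A, B, D, E }  = { D, E } ∪ { A, B }
  — 7 sets.
Round 3 (1 new):
  { C }  = { A, B, D, E }ᶜ
  — 8 sets.
Round 4: no new sets; the family is a σ-algebra.

Hence σ(𝒜) has 8 members: { {}, { C }, { A, B }, { D, E }, { A, B, C }, { C, D, E }, { A, B, D, E }, S }.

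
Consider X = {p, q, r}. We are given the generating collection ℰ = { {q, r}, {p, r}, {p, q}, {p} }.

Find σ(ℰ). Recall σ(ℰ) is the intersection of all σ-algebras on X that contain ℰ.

Take S₀ = ℰ ∪ {∅, X} = { ∅, {p}, {p, q}, {p, r}, {q, r}, X }.
Step 1: 2 new —
  {q}  = X∖{p, r}
  {r}  = X∖{p, q}
  — 8 sets.
Step 2 adds nothing — fixpoint reached.

σ(ℰ) = { ∅, {p}, {q}, {r}, {p, q}, {p, r}, {q, r}, X }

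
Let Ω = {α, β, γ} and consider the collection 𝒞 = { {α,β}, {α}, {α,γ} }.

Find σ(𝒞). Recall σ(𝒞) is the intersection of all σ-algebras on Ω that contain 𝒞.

|σ(𝒞)| = 8.  σ(𝒞) = { ∅, {α}, {β}, {γ}, {α,β}, {α,γ}, {β,γ}, Ω }

Working:
Seed the family with 𝒞 together with ∅ and Ω: { ∅, {α}, {α,β}, {α,γ}, Ω }.
Iteration 1. New:
  {β}  = {α,γ}ᶜ
  {γ}  = {α,β}ᶜ
  {β,γ}  = {α}ᶜ
Iteration 2: closed — nothing new.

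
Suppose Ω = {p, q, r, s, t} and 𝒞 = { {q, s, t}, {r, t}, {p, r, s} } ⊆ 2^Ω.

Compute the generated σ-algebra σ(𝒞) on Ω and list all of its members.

Answer: σ(𝒞) = { ∅, {p}, {q}, {r}, {s}, {t}, {p, q}, {p, r}, {p, s}, {p, t}, {q, r}, {q, s}, {q, t}, {r, s}, {r, t}, {s, t}, {p, q, r}, {p, q, s}, {p, q, t}, {p, r, s}, {p, r, t}, {p, s, t}, {q, r, s}, {q, r, t}, {q, s, t}, {r, s, t}, {p, q, r, s}, {p, q, r, t}, {p, q, s, t}, {p, r, s, t}, {q, r, s, t}, Ω }

Derivation:
Initial family (5 sets): { ∅, {r, t}, {p, r, s}, {q, s, t}, Ω }.
Round 1. New:
  {p, r}  = Ω∖{q, s, t}
  {q, t}  = Ω∖{p, r, s}
  {p, q, s}  = Ω∖{r, t}
  {p, r, s, t}  = {p, r, s} ∪ {r, t}
  {q, r, s, t}  = {r, t} ∪ {q, s, t}
  (now 10)
Round 2: +7 →
  {p}  = Ω∖{q, r, s, t}
  {q}  = Ω∖{p, r, s, t}
  {p, r, t}  = {p, r} ∪ {r, t}
  {q, r, t}  = {q, t} ∪ {r, t}
  {p, q, r, s}  = {p, q, s} ∪ {p, r, s}
  {p, q, r, t}  = {q, t} ∪ {p, r}
  {p, q, s, t}  = {q, t} ∪ {p, q, s}
  (now 17)
Round 3 adds 8:
  {r}  = Ω∖{p, q, s, t}
  {s}  = Ω∖{p, q, r, t}
  {t}  = Ω∖{p, q, r, s}
  {p, q}  = {q} ∪ {p}
  {p, s}  = Ω∖{q, r, t}
  {q, s}  = Ω∖{p, r, t}
  {p, q, r}  = {p, r} ∪ {q}
  {p, q, t}  = {q, t} ∪ {p}
  (now 25)
Round 4 adds 7:
  {p, t}  = {t} ∪ {p}
  {q, r}  = {q} ∪ {r}
  {r, s}  = Ω∖{p, q, t}
  {s, t}  = Ω∖{p, q, r}
  {p, s, t}  = {t} ∪ {p, s}
  {q, r, s}  = {r} ∪ {q, s}
  {r, s, t}  = Ω∖{p, q}
  (now 32)
Round 5: already closed under ᶜ and ∪.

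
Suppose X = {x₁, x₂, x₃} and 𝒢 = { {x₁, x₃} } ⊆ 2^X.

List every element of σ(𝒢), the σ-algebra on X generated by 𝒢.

σ(𝒢) = { ∅, {x₂}, {x₁, x₃}, X }

Working:
Initial family (3 sets): { ∅, {x₁, x₃}, X }.
Iteration 1. New:
  {x₂}  = X∖{x₁, x₃}
After Iteration 2 the family is unchanged; done.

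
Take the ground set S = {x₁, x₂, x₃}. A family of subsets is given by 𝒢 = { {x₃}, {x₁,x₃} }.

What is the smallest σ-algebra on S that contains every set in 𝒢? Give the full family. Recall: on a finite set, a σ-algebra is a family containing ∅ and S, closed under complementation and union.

σ(𝒢) (8 sets): { {}, {x₁}, {x₂}, {x₃}, {x₁,x₂}, {x₁,x₃}, {x₂,x₃}, S }

Working:
Seed the family with 𝒢 together with ∅ and S: { {}, {x₃}, {x₁,x₃}, S }.
Pass 1: +2 →
  {x₂}  = S∖{x₁,x₃}
  {x₁,x₂}  = S∖{x₃}
Pass 2: +1 →
  {x₂,x₃}  = {x₃} ∪ {x₂}
Pass 3: +1 →
  {x₁}  = S∖{x₂,x₃}
After Pass 4 the family is unchanged; done.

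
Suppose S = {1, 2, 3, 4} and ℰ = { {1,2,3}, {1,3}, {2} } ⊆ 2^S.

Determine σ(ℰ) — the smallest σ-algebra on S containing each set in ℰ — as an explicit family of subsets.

Initial family (5 sets): { {}, {2}, {1,3}, {1,2,3}, S }.
Pass 1: +3 →
  {4}  = complement {1,2,3}
  {2,4}  = complement {1,3}
  {1,3,4}  = complement {2}
  — 8 sets.
Pass 2: closed — nothing new.

Therefore σ(ℰ) = { {}, {2}, {4}, {1,3}, {2,4}, {1,2,3}, {1,3,4}, S } (|σ(ℰ)| = 8).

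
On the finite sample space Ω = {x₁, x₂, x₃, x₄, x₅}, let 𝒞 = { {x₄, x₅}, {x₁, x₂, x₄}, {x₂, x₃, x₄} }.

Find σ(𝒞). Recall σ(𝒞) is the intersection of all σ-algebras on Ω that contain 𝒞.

Answer: σ(𝒞) = { ∅, {x₁}, {x₂}, {x₃}, {x₄}, {x₅}, {x₁, x₂}, {x₁, x₃}, {x₁, x₄}, {x₁, x₅}, {x₂, x₃}, {x₂, x₄}, {x₂, x₅}, {x₃, x₄}, {x₃, x₅}, {x₄, x₅}, {x₁, x₂, x₃}, {x₁, x₂, x₄}, {x₁, x₂, x₅}, {x₁, x₃, x₄}, {x₁, x₃, x₅}, {x₁, x₄, x₅}, {x₂, x₃, x₄}, {x₂, x₃, x₅}, {x₂, x₄, x₅}, {x₃, x₄, x₅}, {x₁, x₂, x₃, x₄}, {x₁, x₂, x₃, x₅}, {x₁, x₂, x₄, x₅}, {x₁, x₃, x₄, x₅}, {x₂, x₃, x₄, x₅}, Ω }

Check:
Begin from { ∅, {x₄, x₅}, {x₁, x₂, x₄}, {x₂, x₃, x₄}, Ω } (that is, 𝒞 plus ∅ and Ω).
Iteration 1: +6 →
  {x₁, x₅}  = ᶜ of {x₂, x₃, x₄}
  {x₃, x₅}  = ᶜ of {x₁, x₂, x₄}
  {x₁, x₂, x₃}  = ᶜ of {x₄, x₅}
  {x₁, x₂, x₃, x₄}  = {x₂, x₃, x₄} ∪ {x₁, x₂, x₄}
  {x₁, x₂, x₄, x₅}  = {x₄, x₅} ∪ {x₁, x₂, x₄}
  {x₂, x₃, x₄, x₅}  = {x₄, x₅} ∪ {x₂, x₃, x₄}
  |family| = 11
Iteration 2: 7 new —
  {x₁}  = ᶜ of {x₂, x₃, x₄, x₅}
  {x₃}  = ᶜ of {x₁, x₂, x₄, x₅}
  {x₅}  = ᶜ of {x₁, x₂, x₃, x₄}
  {x₁, x₃, x₅}  = {x₁, x₅} ∪ {x₃, x₅}
  {x₁, x₄, x₅}  = {x₄, x₅} ∪ {x₁, x₅}
  {x₃, x₄, x₅}  = {x₄, x₅} ∪ {x₃, x₅}
  {x₁, x₂, x₃, x₅}  = {x₁, x₂, x₃} ∪ {x₁, x₅}
  |family| = 18
Iteration 3: 6 new —
  {x₄}  = ᶜ of {x₁, x₂, x₃, x₅}
  {x₁, x₂}  = ᶜ of {x₃, x₄, x₅}
  {x₁, x₃}  = {x₃} ∪ {x₁}
  {x₂, x₃}  = ᶜ of {x₁, x₄, x₅}
  {x₂, x₄}  = ᶜ of {x₁, x₃, x₅}
  {x₁, x₃, x₄, x₅}  = {x₄, x₅} ∪ {x₁, x₃, x₅}
  |family| = 24
Iteration 4 (7 new):
  {x₂}  = ᶜ of {x₁, x₃, x₄, x₅}
  {x₁, x₄}  = {x₄} ∪ {x₁}
  {x₃, x₄}  = {x₃} ∪ {x₄}
  {x₁, x₂, x₅}  = {x₁, x₂} ∪ {x₅}
  {x₁, x₃, x₄}  = {x₁, x₃} ∪ {x₄}
  {x₂, x₃, x₅}  = {x₅} ∪ {x₂, x₃}
  {x₂, x₄, x₅}  = ᶜ of {x₁, x₃}
  |family| = 31
Iteration 5. New:
  {x₂, x₅}  = ᶜ of {x₁, x₃, x₄}
  |family| = 32
Iteration 6: already closed under ᶜ and ∪.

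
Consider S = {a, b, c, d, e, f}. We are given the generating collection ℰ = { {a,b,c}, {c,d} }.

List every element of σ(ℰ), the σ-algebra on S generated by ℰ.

Begin from { ∅, {c,d}, {a,b,c}, S } (that is, ℰ plus ∅ and S).
Iteration 1 (3 new):
  {d,e,f}  = {a,b,c}ᶜ
  {a,b,c,d}  = {c,d} ∪ {a,b,c}
  {a,b,e,f}  = {c,d}ᶜ
Iteration 2 (4 new):
  {e,f}  = {a,b,c,d}ᶜ
  {c,d,e,f}  = {c,d} ∪ {d,e,f}
  {a,b,c,e,f}  = {a,b,c} ∪ {a,b,e,f}
  {a,b,d,e,f}  = {d,e,f} ∪ {a,b,e,f}
Iteration 3 adds 3:
  {c}  = {a,b,d,e,f}ᶜ
  {d}  = {a,b,c,e,f}ᶜ
  {a,b}  = {c,d,e,f}ᶜ
Iteration 4: 2 new —
  {a,b,d}  = {a,b} ∪ {d}
  {c,e,f}  = {c} ∪ {e,f}
Iteration 5: closed — nothing new.

σ(ℰ) = { ∅, {c}, {d}, {a,b}, {c,d}, {e,f}, {a,b,c}, {a,b,d}, {c,e,f}, {d,e,f}, {a,b,c,d}, {a,b,e,f}, {c,d,e,f}, {a,b,c,e,f}, {a,b,d,e,f}, S }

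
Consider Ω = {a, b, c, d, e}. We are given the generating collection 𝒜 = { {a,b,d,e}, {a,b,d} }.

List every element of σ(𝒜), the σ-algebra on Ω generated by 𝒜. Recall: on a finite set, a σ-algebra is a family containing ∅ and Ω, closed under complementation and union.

Seed the family with 𝒜 together with ∅ and Ω: { ∅, {a,b,d}, {a,b,d,e}, Ω }.
Step 1 (2 new):
  {c}  = ᶜ of {a,b,d,e}
  {c,e}  = ᶜ of {a,b,d}
  (now 6)
Step 2. New:
  {a,b,c,d}  = {c} ∪ {a,b,d}
  (now 7)
Step 3 adds 1:
  {e}  = ᶜ of {a,b,c,d}
  (now 8)
Step 4: no new sets; the family is a σ-algebra.

σ(𝒜) = { ∅, {c}, {e}, {c,e}, {a,b,d}, {a,b,c,d}, {a,b,d,e}, Ω }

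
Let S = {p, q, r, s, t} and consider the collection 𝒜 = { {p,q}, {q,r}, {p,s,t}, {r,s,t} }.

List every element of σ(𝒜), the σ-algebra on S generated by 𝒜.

Begin from { {}, {p,q}, {q,r}, {p,s,t}, {r,s,t}, S } (that is, 𝒜 plus ∅ and S).
Pass 1. New:
  {p,q,r}  = {q,r} ∪ {p,q}
  {p,q,s,t}  = {p,s,t} ∪ {p,q}
  {p,r,s,t}  = {p,s,t} ∪ {r,s,t}
  {q,r,s,t}  = {r,s,t} ∪ {q,r}
  |family| = 10
Pass 2. New:
  {p}  = {q,r,s,t}ᶜ
  {q}  = {p,r,s,t}ᶜ
  {r}  = {p,q,s,t}ᶜ
  {s,t}  = {p,q,r}ᶜ
  |family| = 14
Pass 3: +2 →
  {p,r}  = {r} ∪ {p}
  {q,s,t}  = {s,t} ∪ {q}
  |family| = 16
Pass 4: stable.

σ(𝒜) = { {}, {p}, {q}, {r}, {p,q}, {p,r}, {q,r}, {s,t}, {p,q,r}, {p,s,t}, {q,s,t}, {r,s,t}, {p,q,s,t}, {p,r,s,t}, {q,r,s,t}, S }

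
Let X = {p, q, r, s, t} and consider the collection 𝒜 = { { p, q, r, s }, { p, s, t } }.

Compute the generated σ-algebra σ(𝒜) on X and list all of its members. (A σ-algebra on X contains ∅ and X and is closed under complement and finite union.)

Take S₀ = 𝒜 ∪ {∅, X} = { {}, { p, s, t }, { p, q, r, s }, X }.
Round 1 adds 2:
  { t }  = { p, q, r, s }ᶜ
  { q, r }  = { p, s, t }ᶜ
  [6 total]
Round 2. New:
  { q, r, t }  = { q, r } ∪ { t }
  [7 total]
Round 3: +1 →
  { p, s }  = { q, r, t }ᶜ
  [8 total]
Round 4: already closed under ᶜ and ∪.

|σ(𝒜)| = 8.  σ(𝒜) = { {}, { t }, { p, s }, { q, r }, { p, s, t }, { q, r, t }, { p, q, r, s }, X }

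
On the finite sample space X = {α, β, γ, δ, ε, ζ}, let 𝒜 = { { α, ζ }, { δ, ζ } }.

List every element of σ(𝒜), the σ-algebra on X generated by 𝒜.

σ(𝒜) (16 sets): { {}, { α }, { δ }, { ζ }, { α, δ }, { α, ζ }, { δ, ζ }, { α, δ, ζ }, { β, γ, ε }, { α, β, γ, ε }, { β, γ, δ, ε }, { β, γ, ε, ζ }, { α, β, γ, δ, ε }, { α, β, γ, ε, ζ }, { β, γ, δ, ε, ζ }, X }

Working:
Take S₀ = 𝒜 ∪ {∅, X} = { {}, { α, ζ }, { δ, ζ }, X }.
Pass 1. New:
  { α, δ, ζ }  = { δ, ζ } ∪ { α, ζ }
  { α, β, γ, ε }  = ᶜ of { δ, ζ }
  { β, γ, δ, ε }  = ᶜ of { α, ζ }
  [7 total]
Pass 2: 4 new —
  { β, γ, ε }  = ᶜ of { α, δ, ζ }
  { α, β, γ, δ, ε }  = { β, γ, δ, ε } ∪ { α, β, γ, ε }
  { α, β, γ, ε, ζ }  = { α, ζ } ∪ { α, β, γ, ε }
  { β, γ, δ, ε, ζ }  = { β, γ, δ, ε } ∪ { δ, ζ }
  [11 total]
Pass 3: 3 new —
  { α }  = ᶜ of { β, γ, δ, ε, ζ }
  { δ }  = ᶜ of { α, β, γ, ε, ζ }
  { ζ }  = ᶜ of { α, β, γ, δ, ε }
  [14 total]
Pass 4. New:
  { α, δ }  = { α } ∪ { δ }
  { β, γ, ε, ζ }  = { β, γ, ε } ∪ { ζ }
  [16 total]
Pass 5: stable.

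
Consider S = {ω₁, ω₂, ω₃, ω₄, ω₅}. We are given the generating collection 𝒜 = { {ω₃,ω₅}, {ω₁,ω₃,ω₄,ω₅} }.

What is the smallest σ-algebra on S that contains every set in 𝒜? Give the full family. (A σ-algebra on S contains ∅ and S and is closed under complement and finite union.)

Initial family (4 sets): { {}, {ω₃,ω₅}, {ω₁,ω₃,ω₄,ω₅}, S }.
Round 1: 2 new —
  {ω₂}  = S∖{ω₁,ω₃,ω₄,ω₅}
  {ω₁,ω₂,ω₄}  = S∖{ω₃,ω₅}
Round 2 (1 new):
  {ω₂,ω₃,ω₅}  = {ω₃,ω₅} ∪ {ω₂}
Round 3: 1 new —
  {ω₁,ω₄}  = S∖{ω₂,ω₃,ω₅}
Round 4: closed — nothing new.

Therefore σ(𝒜) = { {}, {ω₂}, {ω₁,ω₄}, {ω₃,ω₅}, {ω₁,ω₂,ω₄}, {ω₂,ω₃,ω₅}, {ω₁,ω₃,ω₄,ω₅}, S } (|σ(𝒜)| = 8).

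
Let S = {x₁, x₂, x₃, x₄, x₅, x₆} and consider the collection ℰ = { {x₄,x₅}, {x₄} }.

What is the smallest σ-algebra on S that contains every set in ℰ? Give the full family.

Take S₀ = ℰ ∪ {∅, S} = { {}, {x₄}, {x₄,x₅}, S }.
Step 1: 2 new —
  {x₁,x₂,x₃,x₆}  = complement {x₄,x₅}
  {x₁,x₂,x₃,x₅,x₆}  = complement {x₄}
  [6 total]
Step 2. New:
  {x₁,x₂,x₃,x₄,x₆}  = {x₄} ∪ {x₁,x₂,x₃,x₆}
  [7 total]
Step 3 (1 new):
  {x₅}  = complement {x₁,x₂,x₃,x₄,x₆}
  [8 total]
After Step 4 the family is unchanged; done.

|σ(ℰ)| = 8.  σ(ℰ) = { {}, {x₄}, {x₅}, {x₄,x₅}, {x₁,x₂,x₃,x₆}, {x₁,x₂,x₃,x₄,x₆}, {x₁,x₂,x₃,x₅,x₆}, S }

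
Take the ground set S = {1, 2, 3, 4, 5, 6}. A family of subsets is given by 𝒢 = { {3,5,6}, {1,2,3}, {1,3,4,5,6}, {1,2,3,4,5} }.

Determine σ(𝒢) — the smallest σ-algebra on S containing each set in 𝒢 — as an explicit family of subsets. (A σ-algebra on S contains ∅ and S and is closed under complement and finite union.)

σ(𝒢) (64 sets): { {}, {1}, {2}, {3}, {4}, {5}, {6}, {1,2}, {1,3}, {1,4}, {1,5}, {1,6}, {2,3}, {2,4}, {2,5}, {2,6}, {3,4}, {3,5}, {3,6}, {4,5}, {4,6}, {5,6}, {1,2,3}, {1,2,4}, {1,2,5}, {1,2,6}, {1,3,4}, {1,3,5}, {1,3,6}, {1,4,5}, {1,4,6}, {1,5,6}, {2,3,4}, {2,3,5}, {2,3,6}, {2,4,5}, {2,4,6}, {2,5,6}, {3,4,5}, {3,4,6}, {3,5,6}, {4,5,6}, {1,2,3,4}, {1,2,3,5}, {1,2,3,6}, {1,2,4,5}, {1,2,4,6}, {1,2,5,6}, {1,3,4,5}, {1,3,4,6}, {1,3,5,6}, {1,4,5,6}, {2,3,4,5}, {2,3,4,6}, {2,3,5,6}, {2,4,5,6}, {3,4,5,6}, {1,2,3,4,5}, {1,2,3,4,6}, {1,2,3,5,6}, {1,2,4,5,6}, {1,3,4,5,6}, {2,3,4,5,6}, S }

Check:
Start: 𝒢 ∪ {∅, S} = { {}, {1,2,3}, {3,5,6}, {1,2,3,4,5}, {1,3,4,5,6}, S }.
Pass 1 adds 5:
  {2}  = ᶜ of {1,3,4,5,6}
  {6}  = ᶜ of {1,2,3,4,5}
  {1,2,4}  = ᶜ of {3,5,6}
  {4,5,6}  = ᶜ of {1,2,3}
  {1,2,3,5,6}  = {1,2,3} ∪ {3,5,6}
Pass 2: 9 new —
  {4}  = ᶜ of {1,2,3,5,6}
  {2,6}  = {2} ∪ {6}
  {1,2,3,4}  = {1,2,3} ∪ {1,2,4}
  {1,2,3,6}  = {1,2,3} ∪ {6}
  {1,2,4,6}  = {6} ∪ {1,2,4}
  {2,3,5,6}  = {2} ∪ {3,5,6}
  {2,4,5,6}  = {2} ∪ {4,5,6}
  {3,4,5,6}  = {3,5,6} ∪ {4,5,6}
  {1,2,4,5,6}  = {1,2,4} ∪ {4,5,6}
Pass 3: +13 →
  {3}  = ᶜ of {1,2,4,5,6}
  {1,2}  = ᶜ of {3,4,5,6}
  {1,3}  = ᶜ of {2,4,5,6}
  {1,4}  = ᶜ of {2,3,5,6}
  {2,4}  = {2} ∪ {4}
  {3,5}  = ᶜ of {1,2,4,6}
  {4,5}  = ᶜ of {1,2,3,6}
  {4,6}  = {6} ∪ {4}
  {5,6}  = ᶜ of {1,2,3,4}
  {2,4,6}  = {2,6} ∪ {4}
  {1,3,4,5}  = ᶜ of {2,6}
  {1,2,3,4,6}  = {1,2,3} ∪ {1,2,4,6}
  {2,3,4,5,6}  = {2} ∪ {3,4,5,6}
Pass 4. New:
  {1}  = ᶜ of {2,3,4,5,6}
  {5}  = ᶜ of {1,2,3,4,6}
  {2,3}  = {2} ∪ {3}
  {3,4}  = {3} ∪ {4}
  {3,6}  = {6} ∪ {3}
  {1,2,6}  = {1,2} ∪ {2,6}
  {1,3,4}  = {3} ∪ {1,4}
  {1,3,5}  = ᶜ of {2,4,6}
  {1,3,6}  = {6} ∪ {1,3}
  {1,4,5}  = {4,5} ∪ {1,4}
  {1,4,6}  = {6} ∪ {1,4}
  {2,3,4}  = {3} ∪ {2,4}
  {2,3,5}  = {2} ∪ {3,5}
  {2,3,6}  = {2,6} ∪ {3}
  {2,4,5}  = {2} ∪ {4,5}
  {2,5,6}  = {5,6} ∪ {2}
  {3,4,5}  = {4,5} ∪ {3}
  {3,4,6}  = {3} ∪ {4,6}
  {1,2,3,5}  = ᶜ of {4,6}
  {1,2,4,5}  = {1,2} ∪ {4,5}
  {1,2,5,6}  = {5,6} ∪ {1,2}
  {1,3,4,6}  = {1,3} ∪ {4,6}
  {1,3,5,6}  = ᶜ of {2,4}
  {1,4,5,6}  = {5,6} ∪ {1,4}
  {2,3,4,5}  = {3,5} ∪ {2,4}
  {2,3,4,6}  = {2,4,6} ∪ {3}
Pass 5: +5 →
  {1,5}  = ᶜ of {2,3,4,6}
  {1,6}  = ᶜ of {2,3,4,5}
  {2,5}  = ᶜ of {1,3,4,6}
  {1,2,5}  = ᶜ of {3,4,6}
  {1,5,6}  = ᶜ of {2,3,4}
Pass 6: stable.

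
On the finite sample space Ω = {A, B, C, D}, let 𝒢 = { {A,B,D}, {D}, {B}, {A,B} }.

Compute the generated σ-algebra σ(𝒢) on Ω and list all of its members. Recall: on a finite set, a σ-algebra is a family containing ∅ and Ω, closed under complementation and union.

|σ(𝒢)| = 16.  σ(𝒢) = { {}, {A}, {B}, {C}, {D}, {A,B}, {A,C}, {A,D}, {B,C}, {B,D}, {C,D}, {A,B,C}, {A,B,D}, {A,C,D}, {B,C,D}, Ω }

Derivation:
Start: 𝒢 ∪ {∅, Ω} = { {}, {B}, {D}, {A,B}, {A,B,D}, Ω }.
Pass 1 adds 5:
  {C}  = complement {A,B,D}
  {B,D}  = {D} ∪ {B}
  {C,D}  = complement {A,B}
  {A,B,C}  = complement {D}
  {A,C,D}  = complement {B}
Pass 2 adds 3:
  {A,C}  = complement {B,D}
  {B,C}  = {B} ∪ {C}
  {B,C,D}  = {C,D} ∪ {B}
Pass 3 (2 new):
  {A}  = complement {B,C,D}
  {A,D}  = complement {B,C}
Pass 4: closed — nothing new.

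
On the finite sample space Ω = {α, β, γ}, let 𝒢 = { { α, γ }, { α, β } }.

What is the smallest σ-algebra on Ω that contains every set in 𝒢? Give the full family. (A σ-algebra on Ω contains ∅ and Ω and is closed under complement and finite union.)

σ(𝒢) = { ∅, { α }, { β }, { γ }, { α, β }, { α, γ }, { β, γ }, Ω }

Working:
Initial family (4 sets): { ∅, { α, β }, { α, γ }, Ω }.
Step 1 adds 2:
  { β }  = Ω∖{ α, γ }
  { γ }  = Ω∖{ α, β }
Step 2 (1 new):
  { β, γ }  = { γ } ∪ { β }
Step 3 (1 new):
  { α }  = Ω∖{ β, γ }
Step 4: no new sets; the family is a σ-algebra.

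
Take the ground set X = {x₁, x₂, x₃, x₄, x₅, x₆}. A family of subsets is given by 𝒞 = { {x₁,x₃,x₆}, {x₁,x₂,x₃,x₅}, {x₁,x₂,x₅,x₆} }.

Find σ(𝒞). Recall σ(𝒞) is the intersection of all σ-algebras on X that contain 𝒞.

|σ(𝒞)| = 32.  σ(𝒞) = { {}, {x₁}, {x₃}, {x₄}, {x₆}, {x₁,x₃}, {x₁,x₄}, {x₁,x₆}, {x₂,x₅}, {x₃,x₄}, {x₃,x₆}, {x₄,x₆}, {x₁,x₂,x₅}, {x₁,x₃,x₄}, {x₁,x₃,x₆}, {x₁,x₄,x₆}, {x₂,x₃,x₅}, {x₂,x₄,x₅}, {x₂,x₅,x₆}, {x₃,x₄,x₆}, {x₁,x₂,x₃,x₅}, {x₁,x₂,x₄,x₅}, {x₁,x₂,x₅,x₆}, {x₁,x₃,x₄,x₆}, {x₂,x₃,x₄,x₅}, {x₂,x₃,x₅,x₆}, {x₂,x₄,x₅,x₆}, {x₁,x₂,x₃,x₄,x₅}, {x₁,x₂,x₃,x₅,x₆}, {x₁,x₂,x₄,x₅,x₆}, {x₂,x₃,x₄,x₅,x₆}, X }

Working:
Start: 𝒞 ∪ {∅, X} = { {}, {x₁,x₃,x₆}, {x₁,x₂,x₃,x₅}, {x₁,x₂,x₅,x₆}, X }.
Iteration 1 (4 new):
  {x₃,x₄}  = complement {x₁,x₂,x₅,x₆}
  {x₄,x₆}  = complement {x₁,x₂,x₃,x₅}
  {x₂,x₄,x₅}  = complement {x₁,x₃,x₆}
  {x₁,x₂,x₃,x₅,x₆}  = {x₁,x₃,x₆} ∪ {x₁,x₂,x₃,x₅}
  |family| = 9
Iteration 2: +7 →
  {x₄}  = complement {x₁,x₂,x₃,x₅,x₆}
  {x₃,x₄,x₆}  = {x₃,x₄} ∪ {x₄,x₆}
  {x₁,x₃,x₄,x₆}  = {x₃,x₄} ∪ {x₁,x₃,x₆}
  {x₂,x₃,x₄,x₅}  = {x₃,x₄} ∪ {x₂,x₄,x₅}
  {x₂,x₄,x₅,x₆}  = {x₄,x₆} ∪ {x₂,x₄,x₅}
  {x₁,x₂,x₃,x₄,x₅}  = {x₃,x₄} ∪ {x₁,x₂,x₃,x₅}
  {x₁,x₂,x₄,x₅,x₆}  = {x₄,x₆} ∪ {x₁,x₂,x₅,x₆}
  |family| = 16
Iteration 3. New:
  {x₃}  = complement {x₁,x₂,x₄,x₅,x₆}
  {x₆}  = complement {x₁,x₂,x₃,x₄,x₅}
  {x₁,x₃}  = complement {x₂,x₄,x₅,x₆}
  {x₁,x₆}  = complement {x₂,x₃,x₄,x₅}
  {x₂,x₅}  = complement {x₁,x₃,x₄,x₆}
  {x₁,x₂,x₅}  = complement {x₃,x₄,x₆}
  {x₂,x₃,x₄,x₅,x₆}  = {x₃,x₄} ∪ {x₂,x₄,x₅,x₆}
  |family| = 23
Iteration 4: +7 →
  {x₁}  = complement {x₂,x₃,x₄,x₅,x₆}
  {x₃,x₆}  = {x₆} ∪ {x₃}
  {x₁,x₃,x₄}  = {x₃,x₄} ∪ {x₁,x₃}
  {x₁,x₄,x₆}  = {x₁,x₆} ∪ {x₄}
  {x₂,x₃,x₅}  = {x₂,x₅} ∪ {x₃}
  {x₂,x₅,x₆}  = {x₂,x₅} ∪ {x₆}
  {x₁,x₂,x₄,x₅}  = {x₁,x₂,x₅} ∪ {x₄}
  |family| = 30
Iteration 5. New:
  {x₁,x₄}  = {x₁} ∪ {x₄}
  {x₂,x₃,x₅,x₆}  = {x₂,x₅} ∪ {x₃,x₆}
  |family| = 32
Iteration 6 adds nothing — fixpoint reached.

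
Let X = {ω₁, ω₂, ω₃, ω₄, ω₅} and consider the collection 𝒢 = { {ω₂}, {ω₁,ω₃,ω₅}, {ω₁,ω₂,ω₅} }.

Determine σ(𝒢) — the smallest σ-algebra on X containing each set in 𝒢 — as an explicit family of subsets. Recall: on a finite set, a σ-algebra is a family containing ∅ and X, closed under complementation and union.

σ(𝒢) = { {}, {ω₂}, {ω₃}, {ω₄}, {ω₁,ω₅}, {ω₂,ω₃}, {ω₂,ω₄}, {ω₃,ω₄}, {ω₁,ω₂,ω₅}, {ω₁,ω₃,ω₅}, {ω₁,ω₄,ω₅}, {ω₂,ω₃,ω₄}, {ω₁,ω₂,ω₃,ω₅}, {ω₁,ω₂,ω₄,ω₅}, {ω₁,ω₃,ω₄,ω₅}, X }

Derivation:
Seed the family with 𝒢 together with ∅ and X: { {}, {ω₂}, {ω₁,ω₂,ω₅}, {ω₁,ω₃,ω₅}, X }.
Pass 1. New:
  {ω₂,ω₄}  = ᶜ of {ω₁,ω₃,ω₅}
  {ω₃,ω₄}  = ᶜ of {ω₁,ω₂,ω₅}
  {ω₁,ω₂,ω₃,ω₅}  = {ω₁,ω₂,ω₅} ∪ {ω₁,ω₃,ω₅}
  {ω₁,ω₃,ω₄,ω₅}  = ᶜ of {ω₂}
Pass 2. New:
  {ω₄}  = ᶜ of {ω₁,ω₂,ω₃,ω₅}
  {ω₂,ω₃,ω₄}  = {ω₃,ω₄} ∪ {ω₂}
  {ω₁,ω₂,ω₄,ω₅}  = {ω₁,ω₂,ω₅} ∪ {ω₂,ω₄}
Pass 3. New:
  {ω₃}  = ᶜ of {ω₁,ω₂,ω₄,ω₅}
  {ω₁,ω₅}  = ᶜ of {ω₂,ω₃,ω₄}
Pass 4: +2 →
  {ω₂,ω₃}  = {ω₃} ∪ {ω₂}
  {ω₁,ω₄,ω₅}  = {ω₁,ω₅} ∪ {ω₄}
Pass 5 adds nothing — fixpoint reached.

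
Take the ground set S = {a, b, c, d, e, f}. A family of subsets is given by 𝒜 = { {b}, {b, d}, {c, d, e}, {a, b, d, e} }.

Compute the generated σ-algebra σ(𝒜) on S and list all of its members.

σ(𝒜) (64 sets): { {}, {a}, {b}, {c}, {d}, {e}, {f}, {a, b}, {a, c}, {a, d}, {a, e}, {a, f}, {b, c}, {b, d}, {b, e}, {b, f}, {c, d}, {c, e}, {c, f}, {d, e}, {d, f}, {e, f}, {a, b, c}, {a, b, d}, {a, b, e}, {a, b, f}, {a, c, d}, {a, c, e}, {a, c, f}, {a, d, e}, {a, d, f}, {a, e, f}, {b, c, d}, {b, c, e}, {b, c, f}, {b, d, e}, {b, d, f}, {b, e, f}, {c, d, e}, {c, d, f}, {c, e, f}, {d, e, f}, {a, b, c, d}, {a, b, c, e}, {a, b, c, f}, {a, b, d, e}, {a, b, d, f}, {a, b, e, f}, {a, c, d, e}, {a, c, d, f}, {a, c, e, f}, {a, d, e, f}, {b, c, d, e}, {b, c, d, f}, {b, c, e, f}, {b, d, e, f}, {c, d, e, f}, {a, b, c, d, e}, {a, b, c, d, f}, {a, b, c, e, f}, {a, b, d, e, f}, {a, c, d, e, f}, {b, c, d, e, f}, S }

Working:
Begin from { {}, {b}, {b, d}, {c, d, e}, {a, b, d, e}, S } (that is, 𝒜 plus ∅ and S).
Pass 1 (6 new):
  {c, f}  = {a, b, d, e}ᶜ
  {a, b, f}  = {c, d, e}ᶜ
  {a, c, e, f}  = {b, d}ᶜ
  {b, c, d, e}  = {c, d, e} ∪ {b}
  {a, b, c, d, e}  = {c, d, e} ∪ {a, b, d, e}
  {a, c, d, e, f}  = {b}ᶜ
  |family| = 12
Pass 2: +10 →
  {f}  = {a, b, c, d, e}ᶜ
  {a, f}  = {b, c, d, e}ᶜ
  {b, c, f}  = {b} ∪ {c, f}
  {a, b, c, f}  = {c, f} ∪ {a, b, f}
  {a, b, d, f}  = {a, b, f} ∪ {b, d}
  {b, c, d, f}  = {c, f} ∪ {b, d}
  {c, d, e, f}  = {c, d, e} ∪ {c, f}
  {a, b, c, e, f}  = {a, c, e, f} ∪ {b}
  {a, b, d, e, f}  = {a, b, d, e} ∪ {a, b, f}
  {b, c, d, e, f}  = {b, c, d, e} ∪ {c, f}
  |family| = 22
Pass 3: +12 →
  {a}  = {b, c, d, e, f}ᶜ
  {c}  = {a, b, d, e, f}ᶜ
  {d}  = {a, b, c, e, f}ᶜ
  {a, b}  = {c, d, e, f}ᶜ
  {a, e}  = {b, c, d, f}ᶜ
  {b, f}  = {b} ∪ {f}
  {c, e}  = {a, b, d, f}ᶜ
  {d, e}  = {a, b, c, f}ᶜ
  {a, c, f}  = {a, f} ∪ {c, f}
  {a, d, e}  = {b, c, f}ᶜ
  {b, d, f}  = {b, d} ∪ {f}
  {a, b, c, d, f}  = {a, f} ∪ {b, c, d, f}
  |family| = 34
Pass 4: +25 →
  {e}  = {a, b, c, d, f}ᶜ
  {a, c}  = {a} ∪ {c}
  {a, d}  = {a} ∪ {d}
  {b, c}  = {b} ∪ {c}
  {c, d}  = {c} ∪ {d}
  {d, f}  = {f} ∪ {d}
  {a, b, c}  = {a, b} ∪ {c}
  {a, b, d}  = {a, b} ∪ {d}
  {a, b, e}  = {a, b} ∪ {a, e}
  {a, c, e}  = {b, d, f}ᶜ
  {a, d, f}  = {a, f} ∪ {d}
  {a, e, f}  = {a, f} ∪ {a, e}
  {b, c, d}  = {c} ∪ {b, d}
  {b, c, e}  = {b} ∪ {c, e}
  {b, d, e}  = {a, c, f}ᶜ
  {c, d, f}  = {c, f} ∪ {d}
  {c, e, f}  = {f} ∪ {c, e}
  {d, e, f}  = {f} ∪ {d, e}
  {a, b, c, e}  = {a, b} ∪ {c, e}
  {a, b, e, f}  = {b, f} ∪ {a, e}
  {a, c, d, e}  = {b, f}ᶜ
  {a, c, d, f}  = {a, c, f} ∪ {d}
  {a, d, e, f}  = {a, d, e} ∪ {a, f}
  {b, c, e, f}  = {b, c, f} ∪ {c, e}
  {b, d, e, f}  = {b, d, f} ∪ {d, e}
  |family| = 59
Pass 5: 5 new —
  {b, e}  = {a, c, d, f}ᶜ
  {e, f}  = {f} ∪ {e}
  {a, c, d}  = {c, d} ∪ {a, d}
  {b, e, f}  = {b, f} ∪ {e}
  {a, b, c, d}  = {c, d} ∪ {a, b, c}
  |family| = 64
Pass 6: already closed under ᶜ and ∪.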